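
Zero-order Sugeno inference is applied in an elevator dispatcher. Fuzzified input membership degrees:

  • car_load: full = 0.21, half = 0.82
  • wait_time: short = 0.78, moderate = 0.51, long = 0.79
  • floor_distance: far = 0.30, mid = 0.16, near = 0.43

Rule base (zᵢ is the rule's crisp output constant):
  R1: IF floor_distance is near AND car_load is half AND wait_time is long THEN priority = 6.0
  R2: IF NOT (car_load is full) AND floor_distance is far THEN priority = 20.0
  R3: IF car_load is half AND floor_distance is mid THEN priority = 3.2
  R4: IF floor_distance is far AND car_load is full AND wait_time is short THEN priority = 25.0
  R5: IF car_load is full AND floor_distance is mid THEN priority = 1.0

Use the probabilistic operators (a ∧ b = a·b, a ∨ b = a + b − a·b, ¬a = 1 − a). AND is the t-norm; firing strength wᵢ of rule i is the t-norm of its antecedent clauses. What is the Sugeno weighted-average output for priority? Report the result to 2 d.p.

11.09

R1 (z=6.0): near=0.43, half=0.82, long=0.79; AND[a·b] → w = 0.2786
R2 (z=20.0): ¬full=1−0.21=0.79, far=0.30; AND[a·b] → w = 0.2370
R3 (z=3.2): half=0.82, mid=0.16; AND[a·b] → w = 0.1312
R4 (z=25.0): far=0.30, full=0.21, short=0.78; AND[a·b] → w = 0.0491
R5 (z=1.0): full=0.21, mid=0.16; AND[a·b] → w = 0.0336
Weighted average = (0.2786·6.0 + 0.2370·20.0 + 0.1312·3.2 + 0.0491·25.0 + 0.0336·1.0) / (0.2786 + 0.2370 + 0.1312 + 0.0491 + 0.0336)
  = 8.0933 / 0.7295 = 11.09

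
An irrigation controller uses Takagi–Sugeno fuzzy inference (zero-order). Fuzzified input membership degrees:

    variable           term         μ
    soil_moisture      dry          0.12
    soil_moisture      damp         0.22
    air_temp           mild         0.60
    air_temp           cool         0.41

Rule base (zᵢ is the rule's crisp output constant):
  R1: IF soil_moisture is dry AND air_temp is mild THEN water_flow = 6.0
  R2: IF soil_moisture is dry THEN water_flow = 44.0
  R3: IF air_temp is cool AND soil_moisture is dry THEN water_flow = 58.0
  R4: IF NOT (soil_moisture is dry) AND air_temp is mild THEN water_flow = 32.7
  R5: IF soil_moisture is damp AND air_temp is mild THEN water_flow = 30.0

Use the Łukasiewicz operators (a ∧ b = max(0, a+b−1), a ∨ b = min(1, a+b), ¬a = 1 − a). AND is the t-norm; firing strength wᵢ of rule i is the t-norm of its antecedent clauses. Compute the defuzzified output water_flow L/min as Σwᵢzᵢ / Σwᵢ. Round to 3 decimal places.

R1 (z=6.0): dry=0.12, mild=0.60; AND[max(0, a+b−1)] → w = 0.00
R2 (z=44.0): dry=0.12 → w = 0.12
R3 (z=58.0): cool=0.41, dry=0.12; AND[max(0, a+b−1)] → w = 0.00
R4 (z=32.7): ¬dry=1−0.12=0.88, mild=0.60; AND[max(0, a+b−1)] → w = 0.48
R5 (z=30.0): damp=0.22, mild=0.60; AND[max(0, a+b−1)] → w = 0.00
Weighted average = (0.00·6.0 + 0.12·44.0 + 0.00·58.0 + 0.48·32.7 + 0.00·30.0) / (0.00 + 0.12 + 0.00 + 0.48 + 0.00)
  = 20.9760 / 0.6000 = 34.960

34.960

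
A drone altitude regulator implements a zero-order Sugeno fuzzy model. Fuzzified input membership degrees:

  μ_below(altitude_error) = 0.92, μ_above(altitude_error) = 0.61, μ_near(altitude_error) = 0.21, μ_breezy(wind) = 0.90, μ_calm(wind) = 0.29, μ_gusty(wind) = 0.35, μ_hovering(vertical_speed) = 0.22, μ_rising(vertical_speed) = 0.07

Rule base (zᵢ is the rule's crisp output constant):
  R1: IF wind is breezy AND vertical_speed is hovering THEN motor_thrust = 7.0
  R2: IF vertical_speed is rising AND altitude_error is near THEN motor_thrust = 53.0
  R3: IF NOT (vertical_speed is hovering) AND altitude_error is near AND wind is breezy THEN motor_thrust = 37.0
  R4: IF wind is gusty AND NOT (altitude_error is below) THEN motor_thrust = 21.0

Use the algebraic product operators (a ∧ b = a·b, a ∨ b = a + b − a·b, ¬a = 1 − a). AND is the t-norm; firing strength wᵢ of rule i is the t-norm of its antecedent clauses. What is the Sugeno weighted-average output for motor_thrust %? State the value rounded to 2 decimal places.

21.15

R1 (z=7.0): breezy=0.90, hovering=0.22; AND[a·b] → w = 0.1980
R2 (z=53.0): rising=0.07, near=0.21; AND[a·b] → w = 0.0147
R3 (z=37.0): ¬hovering=1−0.22=0.78, near=0.21, breezy=0.90; AND[a·b] → w = 0.1474
R4 (z=21.0): gusty=0.35, ¬below=1−0.92=0.08; AND[a·b] → w = 0.0280
Weighted average = (0.1980·7.0 + 0.0147·53.0 + 0.1474·37.0 + 0.0280·21.0) / (0.1980 + 0.0147 + 0.1474 + 0.0280)
  = 8.2076 / 0.3881 = 21.15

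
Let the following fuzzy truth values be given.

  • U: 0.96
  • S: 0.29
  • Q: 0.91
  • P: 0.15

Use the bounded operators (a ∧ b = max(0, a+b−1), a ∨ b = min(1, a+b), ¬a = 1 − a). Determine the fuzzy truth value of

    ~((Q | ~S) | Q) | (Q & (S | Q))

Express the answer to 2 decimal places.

~S = 1 − 0.29 = 0.71
Q | ~S = min(1, a+b) on (0.91, 0.71) = 1.00
(Q | ~S) | Q = min(1, a+b) on (1.00, 0.91) = 1.00
~((Q | ~S) | Q) = 1 − 1.00 = 0.00
S | Q = min(1, a+b) on (0.29, 0.91) = 1.00
Q & (S | Q) = max(0, a+b−1) on (0.91, 1.00) = 0.91
~((Q | ~S) | Q) | (Q & (S | Q)) = min(1, a+b) on (0.00, 0.91) = 0.91

0.91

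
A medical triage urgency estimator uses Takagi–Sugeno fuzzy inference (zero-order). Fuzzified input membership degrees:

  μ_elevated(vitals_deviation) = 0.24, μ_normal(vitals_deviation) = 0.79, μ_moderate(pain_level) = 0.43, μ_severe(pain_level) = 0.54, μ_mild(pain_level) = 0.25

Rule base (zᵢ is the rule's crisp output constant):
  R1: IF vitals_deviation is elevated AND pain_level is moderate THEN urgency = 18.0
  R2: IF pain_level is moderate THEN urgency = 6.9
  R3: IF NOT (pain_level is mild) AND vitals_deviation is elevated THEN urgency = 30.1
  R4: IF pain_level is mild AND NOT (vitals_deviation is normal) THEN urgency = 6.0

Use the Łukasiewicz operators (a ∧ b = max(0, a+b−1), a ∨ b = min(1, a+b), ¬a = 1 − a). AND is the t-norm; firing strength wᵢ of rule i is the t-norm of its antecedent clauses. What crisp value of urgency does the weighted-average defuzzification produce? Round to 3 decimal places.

6.900

R1 (z=18.0): elevated=0.24, moderate=0.43; AND[max(0, a+b−1)] → w = 0.00
R2 (z=6.9): moderate=0.43 → w = 0.43
R3 (z=30.1): ¬mild=1−0.25=0.75, elevated=0.24; AND[max(0, a+b−1)] → w = 0.00
R4 (z=6.0): mild=0.25, ¬normal=1−0.79=0.21; AND[max(0, a+b−1)] → w = 0.00
Weighted average = (0.00·18.0 + 0.43·6.9 + 0.00·30.1 + 0.00·6.0) / (0.00 + 0.43 + 0.00 + 0.00)
  = 2.9670 / 0.4300 = 6.900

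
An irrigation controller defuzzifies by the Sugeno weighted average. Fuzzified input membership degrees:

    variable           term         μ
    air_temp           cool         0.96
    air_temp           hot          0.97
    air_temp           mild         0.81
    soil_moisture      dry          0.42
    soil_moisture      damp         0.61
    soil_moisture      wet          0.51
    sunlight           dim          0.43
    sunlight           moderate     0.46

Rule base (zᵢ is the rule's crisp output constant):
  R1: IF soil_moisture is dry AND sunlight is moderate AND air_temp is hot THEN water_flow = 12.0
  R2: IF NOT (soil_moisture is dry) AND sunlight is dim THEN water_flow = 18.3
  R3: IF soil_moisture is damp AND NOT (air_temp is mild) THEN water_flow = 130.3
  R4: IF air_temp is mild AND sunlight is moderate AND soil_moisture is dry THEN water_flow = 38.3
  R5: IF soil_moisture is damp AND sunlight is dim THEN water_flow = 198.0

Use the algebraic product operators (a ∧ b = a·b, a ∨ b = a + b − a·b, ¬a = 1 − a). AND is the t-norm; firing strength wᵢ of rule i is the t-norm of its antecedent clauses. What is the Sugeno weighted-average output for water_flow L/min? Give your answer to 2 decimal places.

82.19

R1 (z=12.0): dry=0.42, moderate=0.46, hot=0.97; AND[a·b] → w = 0.1874
R2 (z=18.3): ¬dry=1−0.42=0.58, dim=0.43; AND[a·b] → w = 0.2494
R3 (z=130.3): damp=0.61, ¬mild=1−0.81=0.19; AND[a·b] → w = 0.1159
R4 (z=38.3): mild=0.81, moderate=0.46, dry=0.42; AND[a·b] → w = 0.1565
R5 (z=198.0): damp=0.61, dim=0.43; AND[a·b] → w = 0.2623
Weighted average = (0.1874·12.0 + 0.2494·18.3 + 0.1159·130.3 + 0.1565·38.3 + 0.2623·198.0) / (0.1874 + 0.2494 + 0.1159 + 0.1565 + 0.2623)
  = 79.8437 / 0.9715 = 82.19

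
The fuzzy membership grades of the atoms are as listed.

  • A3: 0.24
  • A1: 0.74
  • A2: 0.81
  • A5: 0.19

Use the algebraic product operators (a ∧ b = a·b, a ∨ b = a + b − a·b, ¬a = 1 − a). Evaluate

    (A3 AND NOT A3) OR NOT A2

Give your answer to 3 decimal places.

0.338

NOT A3 = 1 − 0.2400 = 0.7600
A3 AND NOT A3 = a·b on (0.2400, 0.7600) = 0.1824
NOT A2 = 1 − 0.8100 = 0.1900
(A3 AND NOT A3) OR NOT A2 = a + b − a·b on (0.1824, 0.1900) = 0.3377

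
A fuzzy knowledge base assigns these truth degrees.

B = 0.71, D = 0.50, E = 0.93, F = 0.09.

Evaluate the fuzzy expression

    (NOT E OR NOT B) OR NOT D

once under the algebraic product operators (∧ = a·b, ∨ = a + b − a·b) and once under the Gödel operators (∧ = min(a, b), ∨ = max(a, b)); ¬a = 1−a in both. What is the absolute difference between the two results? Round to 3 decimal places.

0.170

Under algebraic product:
  NOT E = 1 − 0.9300 = 0.0700
  NOT B = 1 − 0.7100 = 0.2900
  NOT E OR NOT B = a + b − a·b on (0.0700, 0.2900) = 0.3397
  NOT D = 1 − 0.5000 = 0.5000
  (NOT E OR NOT B) OR NOT D = a + b − a·b on (0.3397, 0.5000) = 0.6699
  → value = 0.6699
Under Gödel:
  NOT E = 1 − 0.93 = 0.07
  NOT B = 1 − 0.71 = 0.29
  NOT E OR NOT B = max(a, b) on (0.07, 0.29) = 0.29
  NOT D = 1 − 0.50 = 0.50
  (NOT E OR NOT B) OR NOT D = max(a, b) on (0.29, 0.50) = 0.50
  → value = 0.5000
|0.6699 − 0.5000| = 0.170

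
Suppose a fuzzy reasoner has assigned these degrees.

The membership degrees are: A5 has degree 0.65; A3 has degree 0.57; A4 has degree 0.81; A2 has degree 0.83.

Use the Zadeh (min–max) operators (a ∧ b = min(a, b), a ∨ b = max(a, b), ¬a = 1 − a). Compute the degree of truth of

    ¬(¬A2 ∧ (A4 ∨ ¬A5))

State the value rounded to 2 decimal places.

0.83

¬A2 = 1 − 0.83 = 0.17
¬A5 = 1 − 0.65 = 0.35
A4 ∨ ¬A5 = max(a, b) on (0.81, 0.35) = 0.81
¬A2 ∧ (A4 ∨ ¬A5) = min(a, b) on (0.17, 0.81) = 0.17
¬(¬A2 ∧ (A4 ∨ ¬A5)) = 1 − 0.17 = 0.83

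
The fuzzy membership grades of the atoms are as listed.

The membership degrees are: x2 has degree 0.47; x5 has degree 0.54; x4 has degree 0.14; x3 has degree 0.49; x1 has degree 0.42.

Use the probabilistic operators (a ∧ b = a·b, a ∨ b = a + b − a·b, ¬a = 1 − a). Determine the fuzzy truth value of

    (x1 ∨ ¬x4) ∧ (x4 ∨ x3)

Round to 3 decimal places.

0.516

¬x4 = 1 − 0.1400 = 0.8600
x1 ∨ ¬x4 = a + b − a·b on (0.4200, 0.8600) = 0.9188
x4 ∨ x3 = a + b − a·b on (0.1400, 0.4900) = 0.5614
(x1 ∨ ¬x4) ∧ (x4 ∨ x3) = a·b on (0.9188, 0.5614) = 0.5158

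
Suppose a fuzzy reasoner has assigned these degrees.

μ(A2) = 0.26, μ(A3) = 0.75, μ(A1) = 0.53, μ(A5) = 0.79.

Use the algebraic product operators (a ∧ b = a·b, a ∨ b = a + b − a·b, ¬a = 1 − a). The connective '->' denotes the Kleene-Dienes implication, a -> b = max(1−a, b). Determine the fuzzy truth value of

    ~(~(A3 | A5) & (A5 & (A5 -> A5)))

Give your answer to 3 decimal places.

A3 | A5 = a + b − a·b on (0.7500, 0.7900) = 0.9475
~(A3 | A5) = 1 − 0.9475 = 0.0525
A5 -> A5  [Kleene-Dienes: max(1−a, b)] with a=0.7900, b=0.7900 → 0.7900
A5 & (A5 -> A5) = a·b on (0.7900, 0.7900) = 0.6241
~(A3 | A5) & (A5 & (A5 -> A5)) = a·b on (0.0525, 0.6241) = 0.0328
~(~(A3 | A5) & (A5 & (A5 -> A5))) = 1 − 0.0328 = 0.9672

0.967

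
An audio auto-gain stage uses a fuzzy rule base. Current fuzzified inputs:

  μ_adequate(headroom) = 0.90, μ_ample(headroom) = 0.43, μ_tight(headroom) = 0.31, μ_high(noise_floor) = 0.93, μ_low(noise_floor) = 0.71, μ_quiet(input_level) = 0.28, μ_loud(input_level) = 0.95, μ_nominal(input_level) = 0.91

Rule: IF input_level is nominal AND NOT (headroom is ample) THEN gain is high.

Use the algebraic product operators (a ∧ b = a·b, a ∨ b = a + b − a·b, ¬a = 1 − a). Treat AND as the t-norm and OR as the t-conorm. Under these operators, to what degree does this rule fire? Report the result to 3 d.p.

firing strength: nominal=0.91, ¬ample=1−0.43=0.57; AND[a·b] → w = 0.5187

0.519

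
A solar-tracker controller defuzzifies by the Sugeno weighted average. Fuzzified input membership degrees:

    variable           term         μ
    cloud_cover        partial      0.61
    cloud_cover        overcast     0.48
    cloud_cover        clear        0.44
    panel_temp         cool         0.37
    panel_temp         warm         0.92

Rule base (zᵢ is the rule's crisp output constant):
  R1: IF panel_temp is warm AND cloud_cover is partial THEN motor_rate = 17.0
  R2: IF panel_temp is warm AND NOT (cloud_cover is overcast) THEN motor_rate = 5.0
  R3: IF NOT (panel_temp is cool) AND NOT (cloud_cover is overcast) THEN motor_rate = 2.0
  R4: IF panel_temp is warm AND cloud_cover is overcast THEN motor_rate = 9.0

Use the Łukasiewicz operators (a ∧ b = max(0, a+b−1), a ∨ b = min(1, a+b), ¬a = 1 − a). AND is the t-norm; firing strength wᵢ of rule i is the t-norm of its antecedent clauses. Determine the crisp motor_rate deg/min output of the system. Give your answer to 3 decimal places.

R1 (z=17.0): warm=0.92, partial=0.61; AND[max(0, a+b−1)] → w = 0.53
R2 (z=5.0): warm=0.92, ¬overcast=1−0.48=0.52; AND[max(0, a+b−1)] → w = 0.44
R3 (z=2.0): ¬cool=1−0.37=0.63, ¬overcast=1−0.48=0.52; AND[max(0, a+b−1)] → w = 0.15
R4 (z=9.0): warm=0.92, overcast=0.48; AND[max(0, a+b−1)] → w = 0.40
Weighted average = (0.53·17.0 + 0.44·5.0 + 0.15·2.0 + 0.40·9.0) / (0.53 + 0.44 + 0.15 + 0.40)
  = 15.1100 / 1.5200 = 9.941

9.941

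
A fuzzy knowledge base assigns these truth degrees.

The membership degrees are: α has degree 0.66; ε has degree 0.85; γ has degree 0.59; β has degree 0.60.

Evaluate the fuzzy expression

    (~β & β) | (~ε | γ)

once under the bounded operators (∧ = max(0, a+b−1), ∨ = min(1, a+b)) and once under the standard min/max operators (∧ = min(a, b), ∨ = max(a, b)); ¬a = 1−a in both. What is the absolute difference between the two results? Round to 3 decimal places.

0.150

Under bounded:
  ~β = 1 − 0.60 = 0.40
  ~β & β = max(0, a+b−1) on (0.40, 0.60) = 0.00
  ~ε = 1 − 0.85 = 0.15
  ~ε | γ = min(1, a+b) on (0.15, 0.59) = 0.74
  (~β & β) | (~ε | γ) = min(1, a+b) on (0.00, 0.74) = 0.74
  → value = 0.7400
Under standard min/max:
  ~β = 1 − 0.60 = 0.40
  ~β & β = min(a, b) on (0.40, 0.60) = 0.40
  ~ε = 1 − 0.85 = 0.15
  ~ε | γ = max(a, b) on (0.15, 0.59) = 0.59
  (~β & β) | (~ε | γ) = max(a, b) on (0.40, 0.59) = 0.59
  → value = 0.5900
|0.7400 − 0.5900| = 0.150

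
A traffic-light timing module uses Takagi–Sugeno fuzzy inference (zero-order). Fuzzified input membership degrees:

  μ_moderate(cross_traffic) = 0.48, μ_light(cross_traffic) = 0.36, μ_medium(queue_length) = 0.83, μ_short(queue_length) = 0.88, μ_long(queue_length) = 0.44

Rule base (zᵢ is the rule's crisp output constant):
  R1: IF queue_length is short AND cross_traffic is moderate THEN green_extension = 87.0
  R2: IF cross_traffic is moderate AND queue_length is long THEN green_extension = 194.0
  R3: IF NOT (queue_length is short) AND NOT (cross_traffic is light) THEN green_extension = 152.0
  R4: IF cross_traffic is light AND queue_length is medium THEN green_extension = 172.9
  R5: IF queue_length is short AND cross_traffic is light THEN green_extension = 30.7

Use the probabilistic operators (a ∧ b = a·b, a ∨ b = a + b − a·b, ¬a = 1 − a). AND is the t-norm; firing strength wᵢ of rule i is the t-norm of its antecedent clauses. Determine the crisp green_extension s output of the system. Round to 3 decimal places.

113.713

R1 (z=87.0): short=0.88, moderate=0.48; AND[a·b] → w = 0.4224
R2 (z=194.0): moderate=0.48, long=0.44; AND[a·b] → w = 0.2112
R3 (z=152.0): ¬short=1−0.88=0.12, ¬light=1−0.36=0.64; AND[a·b] → w = 0.0768
R4 (z=172.9): light=0.36, medium=0.83; AND[a·b] → w = 0.2988
R5 (z=30.7): short=0.88, light=0.36; AND[a·b] → w = 0.3168
Weighted average = (0.4224·87.0 + 0.2112·194.0 + 0.0768·152.0 + 0.2988·172.9 + 0.3168·30.7) / (0.4224 + 0.2112 + 0.0768 + 0.2988 + 0.3168)
  = 150.7835 / 1.3260 = 113.713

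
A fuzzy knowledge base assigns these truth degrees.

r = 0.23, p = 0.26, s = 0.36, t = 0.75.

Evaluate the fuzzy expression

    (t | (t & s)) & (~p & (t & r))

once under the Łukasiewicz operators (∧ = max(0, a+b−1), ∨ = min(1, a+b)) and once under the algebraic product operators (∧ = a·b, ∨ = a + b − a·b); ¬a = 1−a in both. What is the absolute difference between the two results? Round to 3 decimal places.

Under Łukasiewicz:
  t & s = max(0, a+b−1) on (0.75, 0.36) = 0.11
  t | (t & s) = min(1, a+b) on (0.75, 0.11) = 0.86
  ~p = 1 − 0.26 = 0.74
  t & r = max(0, a+b−1) on (0.75, 0.23) = 0.00
  ~p & (t & r) = max(0, a+b−1) on (0.74, 0.00) = 0.00
  (t | (t & s)) & (~p & (t & r)) = max(0, a+b−1) on (0.86, 0.00) = 0.00
  → value = 0.0000
Under algebraic product:
  t & s = a·b on (0.7500, 0.3600) = 0.2700
  t | (t & s) = a + b − a·b on (0.7500, 0.2700) = 0.8175
  ~p = 1 − 0.2600 = 0.7400
  t & r = a·b on (0.7500, 0.2300) = 0.1725
  ~p & (t & r) = a·b on (0.7400, 0.1725) = 0.1277
  (t | (t & s)) & (~p & (t & r)) = a·b on (0.8175, 0.1277) = 0.1044
  → value = 0.1044
|0.0000 − 0.1044| = 0.104

0.104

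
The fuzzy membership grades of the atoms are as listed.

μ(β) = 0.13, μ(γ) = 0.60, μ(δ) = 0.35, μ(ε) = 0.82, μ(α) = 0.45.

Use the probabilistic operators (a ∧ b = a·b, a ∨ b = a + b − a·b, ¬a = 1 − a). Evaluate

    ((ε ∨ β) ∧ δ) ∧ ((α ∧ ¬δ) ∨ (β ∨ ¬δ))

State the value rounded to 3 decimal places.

ε ∨ β = a + b − a·b on (0.8200, 0.1300) = 0.8434
(ε ∨ β) ∧ δ = a·b on (0.8434, 0.3500) = 0.2952
¬δ = 1 − 0.3500 = 0.6500
α ∧ ¬δ = a·b on (0.4500, 0.6500) = 0.2925
¬δ = 1 − 0.3500 = 0.6500
β ∨ ¬δ = a + b − a·b on (0.1300, 0.6500) = 0.6955
(α ∧ ¬δ) ∨ (β ∨ ¬δ) = a + b − a·b on (0.2925, 0.6955) = 0.7846
((ε ∨ β) ∧ δ) ∧ ((α ∧ ¬δ) ∨ (β ∨ ¬δ)) = a·b on (0.2952, 0.7846) = 0.2316

0.232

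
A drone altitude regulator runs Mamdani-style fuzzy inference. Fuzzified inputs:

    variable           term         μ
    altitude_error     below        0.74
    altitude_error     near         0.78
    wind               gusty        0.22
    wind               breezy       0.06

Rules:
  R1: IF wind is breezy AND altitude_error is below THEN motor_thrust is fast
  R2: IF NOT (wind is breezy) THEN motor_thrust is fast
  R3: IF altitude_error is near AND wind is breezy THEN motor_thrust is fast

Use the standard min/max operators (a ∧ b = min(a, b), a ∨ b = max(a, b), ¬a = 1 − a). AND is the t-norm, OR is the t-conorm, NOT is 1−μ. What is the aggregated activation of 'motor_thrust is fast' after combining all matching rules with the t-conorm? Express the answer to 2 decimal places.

0.94

R1: breezy=0.06, below=0.74; AND[min(a, b)] → w = 0.06
R2: ¬breezy=1−0.06=0.94 → w = 0.94
R3: near=0.78, breezy=0.06; AND[min(a, b)] → w = 0.06
Rules with consequent 'fast': {R1, R2, R3} → strengths 0.06, 0.94, 0.06
Aggregate via t-conorm [max(a, b)]: 0.94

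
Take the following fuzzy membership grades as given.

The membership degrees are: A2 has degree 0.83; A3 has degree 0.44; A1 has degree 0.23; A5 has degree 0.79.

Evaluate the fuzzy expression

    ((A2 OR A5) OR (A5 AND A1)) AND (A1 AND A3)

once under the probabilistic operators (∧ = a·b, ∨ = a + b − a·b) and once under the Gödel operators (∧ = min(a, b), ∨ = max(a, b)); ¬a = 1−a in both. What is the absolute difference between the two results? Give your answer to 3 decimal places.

Under probabilistic:
  A2 OR A5 = a + b − a·b on (0.8300, 0.7900) = 0.9643
  A5 AND A1 = a·b on (0.7900, 0.2300) = 0.1817
  (A2 OR A5) OR (A5 AND A1) = a + b − a·b on (0.9643, 0.1817) = 0.9708
  A1 AND A3 = a·b on (0.2300, 0.4400) = 0.1012
  ((A2 OR A5) OR (A5 AND A1)) AND (A1 AND A3) = a·b on (0.9708, 0.1012) = 0.0982
  → value = 0.0982
Under Gödel:
  A2 OR A5 = max(a, b) on (0.83, 0.79) = 0.83
  A5 AND A1 = min(a, b) on (0.79, 0.23) = 0.23
  (A2 OR A5) OR (A5 AND A1) = max(a, b) on (0.83, 0.23) = 0.83
  A1 AND A3 = min(a, b) on (0.23, 0.44) = 0.23
  ((A2 OR A5) OR (A5 AND A1)) AND (A1 AND A3) = min(a, b) on (0.83, 0.23) = 0.23
  → value = 0.2300
|0.0982 − 0.2300| = 0.132

0.132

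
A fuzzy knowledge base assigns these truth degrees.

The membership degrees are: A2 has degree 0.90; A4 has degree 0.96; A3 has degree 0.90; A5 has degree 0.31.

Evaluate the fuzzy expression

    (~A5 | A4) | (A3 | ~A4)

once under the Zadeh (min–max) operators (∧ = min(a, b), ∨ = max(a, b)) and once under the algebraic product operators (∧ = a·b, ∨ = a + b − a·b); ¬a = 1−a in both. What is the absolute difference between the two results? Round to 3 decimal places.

0.039

Under Zadeh (min–max):
  ~A5 = 1 − 0.31 = 0.69
  ~A5 | A4 = max(a, b) on (0.69, 0.96) = 0.96
  ~A4 = 1 − 0.96 = 0.04
  A3 | ~A4 = max(a, b) on (0.90, 0.04) = 0.90
  (~A5 | A4) | (A3 | ~A4) = max(a, b) on (0.96, 0.90) = 0.96
  → value = 0.9600
Under algebraic product:
  ~A5 = 1 − 0.3100 = 0.6900
  ~A5 | A4 = a + b − a·b on (0.6900, 0.9600) = 0.9876
  ~A4 = 1 − 0.9600 = 0.0400
  A3 | ~A4 = a + b − a·b on (0.9000, 0.0400) = 0.9040
  (~A5 | A4) | (A3 | ~A4) = a + b − a·b on (0.9876, 0.9040) = 0.9988
  → value = 0.9988
|0.9600 − 0.9988| = 0.039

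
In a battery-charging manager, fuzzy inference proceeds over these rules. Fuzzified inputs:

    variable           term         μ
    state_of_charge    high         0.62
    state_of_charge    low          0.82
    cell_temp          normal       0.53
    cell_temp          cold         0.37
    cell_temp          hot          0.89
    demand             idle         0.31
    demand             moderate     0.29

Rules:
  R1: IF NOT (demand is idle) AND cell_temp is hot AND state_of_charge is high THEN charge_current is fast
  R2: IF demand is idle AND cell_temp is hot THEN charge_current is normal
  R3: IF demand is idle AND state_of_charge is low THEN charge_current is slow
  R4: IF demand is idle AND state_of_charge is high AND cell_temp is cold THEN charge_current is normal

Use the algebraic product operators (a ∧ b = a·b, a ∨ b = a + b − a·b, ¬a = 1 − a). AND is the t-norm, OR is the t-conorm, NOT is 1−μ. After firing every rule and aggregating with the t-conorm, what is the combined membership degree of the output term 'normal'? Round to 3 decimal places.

R1: ¬idle=1−0.31=0.69, hot=0.89, high=0.62; AND[a·b] → w = 0.3807
R2: idle=0.31, hot=0.89; AND[a·b] → w = 0.2759
R3: idle=0.31, low=0.82; AND[a·b] → w = 0.2542
R4: idle=0.31, high=0.62, cold=0.37; AND[a·b] → w = 0.0711
Rules with consequent 'normal': {R2, R4} → strengths 0.2759, 0.0711
Aggregate via t-conorm [a + b − a·b]: 0.3274

0.327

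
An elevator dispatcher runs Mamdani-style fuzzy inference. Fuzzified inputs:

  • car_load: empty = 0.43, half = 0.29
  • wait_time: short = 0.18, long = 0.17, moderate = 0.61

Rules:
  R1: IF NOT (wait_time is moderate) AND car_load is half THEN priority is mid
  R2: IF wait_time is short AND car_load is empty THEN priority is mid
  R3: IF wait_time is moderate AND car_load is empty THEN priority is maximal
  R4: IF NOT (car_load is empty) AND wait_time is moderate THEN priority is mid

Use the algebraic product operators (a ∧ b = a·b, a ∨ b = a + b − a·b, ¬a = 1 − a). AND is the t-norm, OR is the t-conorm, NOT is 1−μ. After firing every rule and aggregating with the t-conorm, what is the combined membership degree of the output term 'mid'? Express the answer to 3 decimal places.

0.466

R1: ¬moderate=1−0.61=0.39, half=0.29; AND[a·b] → w = 0.1131
R2: short=0.18, empty=0.43; AND[a·b] → w = 0.0774
R3: moderate=0.61, empty=0.43; AND[a·b] → w = 0.2623
R4: ¬empty=1−0.43=0.57, moderate=0.61; AND[a·b] → w = 0.3477
Rules with consequent 'mid': {R1, R2, R4} → strengths 0.1131, 0.0774, 0.3477
Aggregate via t-conorm [a + b − a·b]: 0.4663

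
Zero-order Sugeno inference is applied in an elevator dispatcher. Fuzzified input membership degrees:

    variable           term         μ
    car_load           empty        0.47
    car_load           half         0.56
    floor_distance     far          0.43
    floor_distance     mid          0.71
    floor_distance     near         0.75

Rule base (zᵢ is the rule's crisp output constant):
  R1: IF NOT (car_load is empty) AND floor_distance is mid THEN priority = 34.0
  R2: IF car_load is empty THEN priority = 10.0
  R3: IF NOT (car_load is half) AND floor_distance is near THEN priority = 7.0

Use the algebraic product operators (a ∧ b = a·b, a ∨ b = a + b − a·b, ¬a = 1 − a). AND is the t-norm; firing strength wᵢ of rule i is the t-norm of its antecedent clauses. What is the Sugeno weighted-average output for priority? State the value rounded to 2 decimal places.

16.84

R1 (z=34.0): ¬empty=1−0.47=0.53, mid=0.71; AND[a·b] → w = 0.3763
R2 (z=10.0): empty=0.47 → w = 0.4700
R3 (z=7.0): ¬half=1−0.56=0.44, near=0.75; AND[a·b] → w = 0.3300
Weighted average = (0.3763·34.0 + 0.4700·10.0 + 0.3300·7.0) / (0.3763 + 0.4700 + 0.3300)
  = 19.8042 / 1.1763 = 16.84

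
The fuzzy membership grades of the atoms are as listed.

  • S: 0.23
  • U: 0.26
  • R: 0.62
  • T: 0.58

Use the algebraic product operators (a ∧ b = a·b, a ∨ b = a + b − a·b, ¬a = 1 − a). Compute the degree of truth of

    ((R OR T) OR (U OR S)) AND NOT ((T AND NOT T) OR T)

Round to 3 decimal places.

R OR T = a + b − a·b on (0.6200, 0.5800) = 0.8404
U OR S = a + b − a·b on (0.2600, 0.2300) = 0.4302
(R OR T) OR (U OR S) = a + b − a·b on (0.8404, 0.4302) = 0.9091
NOT T = 1 − 0.5800 = 0.4200
T AND NOT T = a·b on (0.5800, 0.4200) = 0.2436
(T AND NOT T) OR T = a + b − a·b on (0.2436, 0.5800) = 0.6823
NOT ((T AND NOT T) OR T) = 1 − 0.6823 = 0.3177
((R OR T) OR (U OR S)) AND NOT ((T AND NOT T) OR T) = a·b on (0.9091, 0.3177) = 0.2888

0.289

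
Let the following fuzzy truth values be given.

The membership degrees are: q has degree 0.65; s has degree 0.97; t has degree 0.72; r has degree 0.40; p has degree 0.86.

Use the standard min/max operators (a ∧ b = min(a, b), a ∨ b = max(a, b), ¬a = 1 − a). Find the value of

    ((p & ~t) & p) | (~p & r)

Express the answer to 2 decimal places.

~t = 1 − 0.72 = 0.28
p & ~t = min(a, b) on (0.86, 0.28) = 0.28
(p & ~t) & p = min(a, b) on (0.28, 0.86) = 0.28
~p = 1 − 0.86 = 0.14
~p & r = min(a, b) on (0.14, 0.40) = 0.14
((p & ~t) & p) | (~p & r) = max(a, b) on (0.28, 0.14) = 0.28

0.28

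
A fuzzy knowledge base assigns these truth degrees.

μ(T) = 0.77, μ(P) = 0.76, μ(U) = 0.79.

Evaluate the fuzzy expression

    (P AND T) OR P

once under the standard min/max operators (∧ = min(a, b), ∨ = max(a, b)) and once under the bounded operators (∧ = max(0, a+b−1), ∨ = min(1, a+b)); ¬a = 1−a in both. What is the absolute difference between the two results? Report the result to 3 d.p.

Under standard min/max:
  P AND T = min(a, b) on (0.76, 0.77) = 0.76
  (P AND T) OR P = max(a, b) on (0.76, 0.76) = 0.76
  → value = 0.7600
Under bounded:
  P AND T = max(0, a+b−1) on (0.76, 0.77) = 0.53
  (P AND T) OR P = min(1, a+b) on (0.53, 0.76) = 1.00
  → value = 1.0000
|0.7600 − 1.0000| = 0.240

0.240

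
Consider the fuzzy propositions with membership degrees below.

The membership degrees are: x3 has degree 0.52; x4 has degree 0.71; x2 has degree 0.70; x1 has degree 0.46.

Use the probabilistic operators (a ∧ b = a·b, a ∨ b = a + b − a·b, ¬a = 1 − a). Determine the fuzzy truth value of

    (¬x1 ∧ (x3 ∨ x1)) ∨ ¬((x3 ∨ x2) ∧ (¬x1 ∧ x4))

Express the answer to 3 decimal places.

0.803

¬x1 = 1 − 0.4600 = 0.5400
x3 ∨ x1 = a + b − a·b on (0.5200, 0.4600) = 0.7408
¬x1 ∧ (x3 ∨ x1) = a·b on (0.5400, 0.7408) = 0.4000
x3 ∨ x2 = a + b − a·b on (0.5200, 0.7000) = 0.8560
¬x1 = 1 − 0.4600 = 0.5400
¬x1 ∧ x4 = a·b on (0.5400, 0.7100) = 0.3834
(x3 ∨ x2) ∧ (¬x1 ∧ x4) = a·b on (0.8560, 0.3834) = 0.3282
¬((x3 ∨ x2) ∧ (¬x1 ∧ x4)) = 1 − 0.3282 = 0.6718
(¬x1 ∧ (x3 ∨ x1)) ∨ ¬((x3 ∨ x2) ∧ (¬x1 ∧ x4)) = a + b − a·b on (0.4000, 0.6718) = 0.8031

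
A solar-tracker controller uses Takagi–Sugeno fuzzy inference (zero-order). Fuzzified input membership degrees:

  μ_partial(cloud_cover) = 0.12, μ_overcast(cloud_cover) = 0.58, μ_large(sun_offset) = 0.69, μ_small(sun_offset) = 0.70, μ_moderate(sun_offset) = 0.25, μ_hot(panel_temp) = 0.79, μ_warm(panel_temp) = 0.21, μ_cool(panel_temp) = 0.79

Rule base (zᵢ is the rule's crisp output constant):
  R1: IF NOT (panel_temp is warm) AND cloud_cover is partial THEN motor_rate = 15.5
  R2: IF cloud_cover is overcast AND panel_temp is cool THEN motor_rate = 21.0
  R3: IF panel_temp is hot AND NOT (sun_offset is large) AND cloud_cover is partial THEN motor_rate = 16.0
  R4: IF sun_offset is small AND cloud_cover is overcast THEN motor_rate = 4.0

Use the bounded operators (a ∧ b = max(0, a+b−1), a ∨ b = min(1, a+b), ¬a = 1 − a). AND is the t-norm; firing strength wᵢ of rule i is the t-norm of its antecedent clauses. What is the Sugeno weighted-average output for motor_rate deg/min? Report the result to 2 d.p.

R1 (z=15.5): ¬warm=1−0.21=0.79, partial=0.12; AND[max(0, a+b−1)] → w = 0.00
R2 (z=21.0): overcast=0.58, cool=0.79; AND[max(0, a+b−1)] → w = 0.37
R3 (z=16.0): hot=0.79, ¬large=1−0.69=0.31, partial=0.12; AND[max(0, a+b−1)] → w = 0.00
R4 (z=4.0): small=0.70, overcast=0.58; AND[max(0, a+b−1)] → w = 0.28
Weighted average = (0.00·15.5 + 0.37·21.0 + 0.00·16.0 + 0.28·4.0) / (0.00 + 0.37 + 0.00 + 0.28)
  = 8.8900 / 0.6500 = 13.68

13.68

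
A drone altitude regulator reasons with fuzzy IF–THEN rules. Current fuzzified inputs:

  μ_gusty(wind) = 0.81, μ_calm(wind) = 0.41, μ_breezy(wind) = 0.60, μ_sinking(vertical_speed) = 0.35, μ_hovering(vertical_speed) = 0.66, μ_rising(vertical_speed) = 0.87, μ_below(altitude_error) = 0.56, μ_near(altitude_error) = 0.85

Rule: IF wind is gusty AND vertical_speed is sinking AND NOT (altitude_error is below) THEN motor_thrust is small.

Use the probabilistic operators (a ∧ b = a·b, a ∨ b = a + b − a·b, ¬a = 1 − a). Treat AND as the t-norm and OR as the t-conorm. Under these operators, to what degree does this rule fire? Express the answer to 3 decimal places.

firing strength: gusty=0.81, sinking=0.35, ¬below=1−0.56=0.44; AND[a·b] → w = 0.1247

0.125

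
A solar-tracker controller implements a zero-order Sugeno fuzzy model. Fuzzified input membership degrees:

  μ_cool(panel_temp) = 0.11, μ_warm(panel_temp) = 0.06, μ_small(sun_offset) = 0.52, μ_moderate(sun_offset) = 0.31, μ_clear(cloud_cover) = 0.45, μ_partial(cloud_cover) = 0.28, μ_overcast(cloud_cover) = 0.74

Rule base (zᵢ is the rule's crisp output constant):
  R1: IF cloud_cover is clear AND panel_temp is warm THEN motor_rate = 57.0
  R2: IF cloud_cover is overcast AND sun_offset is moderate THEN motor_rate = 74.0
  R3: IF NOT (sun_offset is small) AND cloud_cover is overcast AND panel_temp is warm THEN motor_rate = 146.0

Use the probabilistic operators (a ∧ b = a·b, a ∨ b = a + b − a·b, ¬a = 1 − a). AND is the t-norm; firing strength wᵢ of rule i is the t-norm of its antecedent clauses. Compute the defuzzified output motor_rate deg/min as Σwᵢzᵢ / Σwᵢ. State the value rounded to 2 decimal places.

77.87

R1 (z=57.0): clear=0.45, warm=0.06; AND[a·b] → w = 0.0270
R2 (z=74.0): overcast=0.74, moderate=0.31; AND[a·b] → w = 0.2294
R3 (z=146.0): ¬small=1−0.52=0.48, overcast=0.74, warm=0.06; AND[a·b] → w = 0.0213
Weighted average = (0.0270·57.0 + 0.2294·74.0 + 0.0213·146.0) / (0.0270 + 0.2294 + 0.0213)
  = 21.6262 / 0.2777 = 77.87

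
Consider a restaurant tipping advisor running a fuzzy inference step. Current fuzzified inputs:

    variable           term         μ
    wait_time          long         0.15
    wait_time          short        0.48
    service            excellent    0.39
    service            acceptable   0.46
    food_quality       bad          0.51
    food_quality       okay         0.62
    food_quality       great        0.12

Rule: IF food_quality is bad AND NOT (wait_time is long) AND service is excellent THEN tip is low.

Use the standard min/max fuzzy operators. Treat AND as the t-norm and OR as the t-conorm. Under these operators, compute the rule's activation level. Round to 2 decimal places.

firing strength: bad=0.51, ¬long=1−0.15=0.85, excellent=0.39; AND[min(a, b)] → w = 0.39

0.39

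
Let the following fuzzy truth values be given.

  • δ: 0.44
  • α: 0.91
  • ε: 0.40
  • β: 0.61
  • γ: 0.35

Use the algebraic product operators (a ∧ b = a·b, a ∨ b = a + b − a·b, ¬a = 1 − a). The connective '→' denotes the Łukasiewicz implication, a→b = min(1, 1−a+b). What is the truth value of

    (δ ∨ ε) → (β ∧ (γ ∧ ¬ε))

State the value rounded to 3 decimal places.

0.464

δ ∨ ε = a + b − a·b on (0.4400, 0.4000) = 0.6640
¬ε = 1 − 0.4000 = 0.6000
γ ∧ ¬ε = a·b on (0.3500, 0.6000) = 0.2100
β ∧ (γ ∧ ¬ε) = a·b on (0.6100, 0.2100) = 0.1281
(δ ∨ ε) → (β ∧ (γ ∧ ¬ε))  [Łukasiewicz: min(1, 1−a+b)] with a=0.6640, b=0.1281 → 0.4641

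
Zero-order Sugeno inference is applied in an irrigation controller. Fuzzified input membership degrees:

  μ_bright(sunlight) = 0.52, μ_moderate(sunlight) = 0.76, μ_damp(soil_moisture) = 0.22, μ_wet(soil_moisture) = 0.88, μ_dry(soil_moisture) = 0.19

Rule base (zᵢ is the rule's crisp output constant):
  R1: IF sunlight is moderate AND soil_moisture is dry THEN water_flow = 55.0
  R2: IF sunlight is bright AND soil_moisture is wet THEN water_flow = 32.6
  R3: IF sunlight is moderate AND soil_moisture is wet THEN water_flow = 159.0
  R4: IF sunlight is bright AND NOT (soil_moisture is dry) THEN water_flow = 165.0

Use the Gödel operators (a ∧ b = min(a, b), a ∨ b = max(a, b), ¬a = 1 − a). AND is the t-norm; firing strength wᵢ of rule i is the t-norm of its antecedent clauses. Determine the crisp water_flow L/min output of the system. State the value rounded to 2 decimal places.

117.61

R1 (z=55.0): moderate=0.76, dry=0.19; AND[min(a, b)] → w = 0.19
R2 (z=32.6): bright=0.52, wet=0.88; AND[min(a, b)] → w = 0.52
R3 (z=159.0): moderate=0.76, wet=0.88; AND[min(a, b)] → w = 0.76
R4 (z=165.0): bright=0.52, ¬dry=1−0.19=0.81; AND[min(a, b)] → w = 0.52
Weighted average = (0.19·55.0 + 0.52·32.6 + 0.76·159.0 + 0.52·165.0) / (0.19 + 0.52 + 0.76 + 0.52)
  = 234.0420 / 1.9900 = 117.61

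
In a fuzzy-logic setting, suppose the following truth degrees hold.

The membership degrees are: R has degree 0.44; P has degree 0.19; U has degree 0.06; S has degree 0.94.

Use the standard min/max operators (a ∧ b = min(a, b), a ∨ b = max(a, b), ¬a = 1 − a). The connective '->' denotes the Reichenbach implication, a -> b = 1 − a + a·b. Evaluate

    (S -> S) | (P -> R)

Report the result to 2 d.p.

0.94

S -> S  [Reichenbach: 1 − a + a·b] with a=0.94, b=0.94 → 0.94
P -> R  [Reichenbach: 1 − a + a·b] with a=0.19, b=0.44 → 0.89
(S -> S) | (P -> R) = max(a, b) on (0.94, 0.89) = 0.94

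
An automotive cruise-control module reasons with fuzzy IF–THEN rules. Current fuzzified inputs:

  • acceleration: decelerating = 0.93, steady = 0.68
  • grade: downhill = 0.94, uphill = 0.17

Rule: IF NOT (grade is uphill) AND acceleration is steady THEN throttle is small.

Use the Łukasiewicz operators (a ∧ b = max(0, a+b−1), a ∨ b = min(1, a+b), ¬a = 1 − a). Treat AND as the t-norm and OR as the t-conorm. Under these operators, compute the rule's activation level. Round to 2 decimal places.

0.51

firing strength: ¬uphill=1−0.17=0.83, steady=0.68; AND[max(0, a+b−1)] → w = 0.51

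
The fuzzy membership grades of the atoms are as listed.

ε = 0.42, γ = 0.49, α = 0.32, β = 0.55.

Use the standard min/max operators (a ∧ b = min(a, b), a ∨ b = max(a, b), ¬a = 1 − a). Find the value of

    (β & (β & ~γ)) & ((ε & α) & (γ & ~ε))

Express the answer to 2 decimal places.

~γ = 1 − 0.49 = 0.51
β & ~γ = min(a, b) on (0.55, 0.51) = 0.51
β & (β & ~γ) = min(a, b) on (0.55, 0.51) = 0.51
ε & α = min(a, b) on (0.42, 0.32) = 0.32
~ε = 1 − 0.42 = 0.58
γ & ~ε = min(a, b) on (0.49, 0.58) = 0.49
(ε & α) & (γ & ~ε) = min(a, b) on (0.32, 0.49) = 0.32
(β & (β & ~γ)) & ((ε & α) & (γ & ~ε)) = min(a, b) on (0.51, 0.32) = 0.32

0.32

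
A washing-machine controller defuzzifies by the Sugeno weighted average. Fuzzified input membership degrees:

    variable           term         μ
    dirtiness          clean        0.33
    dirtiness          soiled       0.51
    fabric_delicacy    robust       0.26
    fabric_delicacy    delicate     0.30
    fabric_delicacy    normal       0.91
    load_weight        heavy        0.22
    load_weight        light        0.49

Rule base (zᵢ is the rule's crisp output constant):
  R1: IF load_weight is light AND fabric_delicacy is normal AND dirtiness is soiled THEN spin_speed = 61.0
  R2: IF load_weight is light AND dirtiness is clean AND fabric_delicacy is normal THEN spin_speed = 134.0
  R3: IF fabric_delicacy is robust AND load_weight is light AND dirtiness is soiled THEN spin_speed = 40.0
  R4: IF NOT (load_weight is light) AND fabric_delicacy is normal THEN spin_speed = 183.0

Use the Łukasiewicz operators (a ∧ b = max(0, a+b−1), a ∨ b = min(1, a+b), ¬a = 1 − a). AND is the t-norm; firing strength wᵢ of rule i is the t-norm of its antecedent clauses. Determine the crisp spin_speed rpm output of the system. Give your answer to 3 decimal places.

183.000

R1 (z=61.0): light=0.49, normal=0.91, soiled=0.51; AND[max(0, a+b−1)] → w = 0.00
R2 (z=134.0): light=0.49, clean=0.33, normal=0.91; AND[max(0, a+b−1)] → w = 0.00
R3 (z=40.0): robust=0.26, light=0.49, soiled=0.51; AND[max(0, a+b−1)] → w = 0.00
R4 (z=183.0): ¬light=1−0.49=0.51, normal=0.91; AND[max(0, a+b−1)] → w = 0.42
Weighted average = (0.00·61.0 + 0.00·134.0 + 0.00·40.0 + 0.42·183.0) / (0.00 + 0.00 + 0.00 + 0.42)
  = 76.8600 / 0.4200 = 183.000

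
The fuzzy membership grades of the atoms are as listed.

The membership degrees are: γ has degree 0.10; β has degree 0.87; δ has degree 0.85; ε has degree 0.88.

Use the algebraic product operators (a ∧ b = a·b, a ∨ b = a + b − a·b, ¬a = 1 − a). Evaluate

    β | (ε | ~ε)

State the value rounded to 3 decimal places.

0.986

~ε = 1 − 0.8800 = 0.1200
ε | ~ε = a + b − a·b on (0.8800, 0.1200) = 0.8944
β | (ε | ~ε) = a + b − a·b on (0.8700, 0.8944) = 0.9863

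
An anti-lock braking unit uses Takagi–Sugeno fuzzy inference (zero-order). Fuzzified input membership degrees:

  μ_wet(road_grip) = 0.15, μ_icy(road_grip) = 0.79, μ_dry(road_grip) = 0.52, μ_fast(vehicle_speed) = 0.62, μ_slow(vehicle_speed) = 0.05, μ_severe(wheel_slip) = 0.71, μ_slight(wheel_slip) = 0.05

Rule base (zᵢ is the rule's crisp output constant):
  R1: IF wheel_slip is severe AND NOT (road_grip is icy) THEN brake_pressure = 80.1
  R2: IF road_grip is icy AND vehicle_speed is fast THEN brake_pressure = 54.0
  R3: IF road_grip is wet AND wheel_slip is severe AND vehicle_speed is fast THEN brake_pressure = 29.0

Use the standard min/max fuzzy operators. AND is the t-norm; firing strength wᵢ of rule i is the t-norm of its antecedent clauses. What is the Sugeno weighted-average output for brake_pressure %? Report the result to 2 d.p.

55.77

R1 (z=80.1): severe=0.71, ¬icy=1−0.79=0.21; AND[min(a, b)] → w = 0.21
R2 (z=54.0): icy=0.79, fast=0.62; AND[min(a, b)] → w = 0.62
R3 (z=29.0): wet=0.15, severe=0.71, fast=0.62; AND[min(a, b)] → w = 0.15
Weighted average = (0.21·80.1 + 0.62·54.0 + 0.15·29.0) / (0.21 + 0.62 + 0.15)
  = 54.6510 / 0.9800 = 55.77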